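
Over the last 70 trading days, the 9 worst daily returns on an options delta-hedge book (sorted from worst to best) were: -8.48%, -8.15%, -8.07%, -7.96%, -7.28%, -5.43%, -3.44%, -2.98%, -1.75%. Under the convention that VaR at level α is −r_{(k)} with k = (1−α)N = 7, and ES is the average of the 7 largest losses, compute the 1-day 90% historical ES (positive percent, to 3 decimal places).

The 7 worst returns sum to -48.81%.
ES = −(-48.81%) / 7 = 6.9728…% ≈ 6.973%.

6.973%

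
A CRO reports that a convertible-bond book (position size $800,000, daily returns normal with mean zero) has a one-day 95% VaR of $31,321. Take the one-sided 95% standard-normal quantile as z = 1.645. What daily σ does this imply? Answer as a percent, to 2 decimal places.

VaR as a fraction: $31,321 / $800,000 = 3.915%.
σ = VaR / z = 3.915% / 1.645 = 2.380%.

2.38%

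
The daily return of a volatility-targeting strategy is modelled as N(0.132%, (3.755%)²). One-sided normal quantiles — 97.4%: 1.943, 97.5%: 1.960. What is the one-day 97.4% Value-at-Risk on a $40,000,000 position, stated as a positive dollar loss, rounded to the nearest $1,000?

$2,866,000

VaR = −μ + z·σ = −(0.132%) + 1.943 × 3.755% = 7.164%.
On $40,000,000: 0.07164 × $40,000,000 = $2,865,600.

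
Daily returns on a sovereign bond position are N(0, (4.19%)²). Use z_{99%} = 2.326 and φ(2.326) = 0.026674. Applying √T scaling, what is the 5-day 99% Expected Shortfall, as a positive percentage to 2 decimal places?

24.99%

σ_{5d} = 4.19% × √5 = 9.369%.
ES multiplier = φ(z)/(1−α) = 0.026674/0.01 = 2.667.
ES = 9.369% × 2.667 = 24.987%.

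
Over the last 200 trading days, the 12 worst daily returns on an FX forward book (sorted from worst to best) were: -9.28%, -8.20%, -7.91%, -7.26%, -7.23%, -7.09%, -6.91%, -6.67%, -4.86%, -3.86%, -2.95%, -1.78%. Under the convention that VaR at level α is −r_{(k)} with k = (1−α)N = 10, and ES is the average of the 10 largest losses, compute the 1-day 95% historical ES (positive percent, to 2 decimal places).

6.93%

The 10 worst returns sum to -69.27%.
ES = −(-69.27%) / 10 = 6.927% ≈ 6.93%.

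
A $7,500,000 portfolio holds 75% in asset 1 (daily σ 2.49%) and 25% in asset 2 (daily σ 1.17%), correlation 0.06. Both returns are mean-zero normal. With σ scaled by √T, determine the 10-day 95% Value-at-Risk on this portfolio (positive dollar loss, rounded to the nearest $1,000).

σ_p = √(0.75²·2.49² + 0.25²·1.17² + 2·0.06·0.75·0.25·2.49·1.17) = 1.908%.
σ_{10d} = 1.908% × √10 = 6.034%.
z(95%) = 1.645.
VaR = 1.645 × 6.034% = 9.926%; on $7,500,000 that is $744,450.

$744,000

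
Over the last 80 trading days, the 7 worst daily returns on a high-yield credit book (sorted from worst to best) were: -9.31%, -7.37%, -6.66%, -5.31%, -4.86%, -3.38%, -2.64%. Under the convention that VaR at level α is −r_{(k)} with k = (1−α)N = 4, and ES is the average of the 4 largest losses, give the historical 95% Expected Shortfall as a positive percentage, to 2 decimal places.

7.16%

The 4 worst returns sum to -28.65%.
ES = −(-28.65%) / 4 = 7.1625% ≈ 7.16%.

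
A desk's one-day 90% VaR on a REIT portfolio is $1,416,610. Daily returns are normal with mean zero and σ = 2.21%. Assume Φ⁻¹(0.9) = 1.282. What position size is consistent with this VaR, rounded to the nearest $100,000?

VaR as a fraction of value: z·σ = 1.282 × 2.21% = 2.83322%.
Position = $1,416,610 / 0.0283322 = $50,000,000.

$50,000,000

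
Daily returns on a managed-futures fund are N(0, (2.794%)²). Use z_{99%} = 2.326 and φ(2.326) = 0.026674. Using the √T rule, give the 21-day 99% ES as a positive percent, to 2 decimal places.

34.15%

σ_{21d} = 2.794% × √21 = 12.804%.
ES multiplier = φ(z)/(1−α) = 0.026674/0.01 = 2.667.
ES = 12.804% × 2.667 = 34.148%.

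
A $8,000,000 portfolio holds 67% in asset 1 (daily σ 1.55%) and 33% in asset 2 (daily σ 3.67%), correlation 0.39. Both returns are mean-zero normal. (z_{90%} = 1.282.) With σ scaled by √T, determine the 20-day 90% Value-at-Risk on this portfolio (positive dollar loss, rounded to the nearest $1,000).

σ_p = √(0.67²·1.55² + 0.33²·3.67² + 2·0.39·0.67·0.33·1.55·3.67) = 1.878%.
σ_{20d} = 1.878% × √20 = 8.399%.
VaR = 1.282 × 8.399% = 10.768%; on $8,000,000 that is $861,440.

$861,000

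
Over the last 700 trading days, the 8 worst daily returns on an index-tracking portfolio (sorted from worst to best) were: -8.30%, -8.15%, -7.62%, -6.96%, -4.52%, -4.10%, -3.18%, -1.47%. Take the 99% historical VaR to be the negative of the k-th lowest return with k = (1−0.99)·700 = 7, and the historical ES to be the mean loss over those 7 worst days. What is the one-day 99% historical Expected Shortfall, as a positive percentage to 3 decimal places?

6.119%

The 7 worst returns sum to -42.83%.
ES = −(-42.83%) / 7 = 6.1185…% ≈ 6.119%.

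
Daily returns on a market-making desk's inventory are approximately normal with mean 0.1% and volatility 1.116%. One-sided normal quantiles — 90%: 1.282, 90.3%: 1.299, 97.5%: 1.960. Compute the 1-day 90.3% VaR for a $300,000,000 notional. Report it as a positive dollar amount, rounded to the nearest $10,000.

VaR = −μ + z·σ = −(0.1%) + 1.299 × 1.116% = 1.350%.
On $300,000,000: 0.01350 × $300,000,000 = $4,050,000.

$4,050,000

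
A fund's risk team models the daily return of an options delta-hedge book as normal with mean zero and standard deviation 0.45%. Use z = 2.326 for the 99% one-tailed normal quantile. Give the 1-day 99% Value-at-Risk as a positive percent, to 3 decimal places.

VaR = z·σ = 2.326 × 0.45% = 1.047%.

1.047%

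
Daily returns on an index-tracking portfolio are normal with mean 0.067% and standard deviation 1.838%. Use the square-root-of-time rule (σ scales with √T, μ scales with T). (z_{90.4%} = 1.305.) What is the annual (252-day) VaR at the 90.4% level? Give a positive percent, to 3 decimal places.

σ_{252d} = 1.838% × √252 = 29.177%; μ_{252d} = 252 × 0.067% = 16.884%.
VaR = −(16.884%) + 1.305 × 29.177% = 21.192%.

21.192%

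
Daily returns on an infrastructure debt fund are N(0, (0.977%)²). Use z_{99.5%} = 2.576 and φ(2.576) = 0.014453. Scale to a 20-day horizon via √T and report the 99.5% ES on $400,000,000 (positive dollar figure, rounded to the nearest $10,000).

σ_{20d} = 0.977% × √20 = 4.369%.
ES multiplier = φ(z)/(1−α) = 0.014453/0.005 = 2.891.
ES = 4.369% × 2.891 = 12.631%; on $400,000,000: $50,524,000.

$50,520,000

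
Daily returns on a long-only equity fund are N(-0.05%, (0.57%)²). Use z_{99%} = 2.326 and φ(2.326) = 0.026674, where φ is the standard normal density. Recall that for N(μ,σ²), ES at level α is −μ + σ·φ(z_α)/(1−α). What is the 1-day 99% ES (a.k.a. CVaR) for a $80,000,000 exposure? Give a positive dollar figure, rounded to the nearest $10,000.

Tail multiplier: φ(z)/(1−α) = 0.026674 / 0.01 = 2.667.
ES = −(-0.05%) + 0.57% × 2.667 = 1.570%.
On $80,000,000: 0.01570 × $80,000,000 = $1,256,000.

$1,260,000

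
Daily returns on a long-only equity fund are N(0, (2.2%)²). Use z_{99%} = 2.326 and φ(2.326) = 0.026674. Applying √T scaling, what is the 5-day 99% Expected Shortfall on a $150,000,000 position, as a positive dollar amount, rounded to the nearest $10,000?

$19,680,000

σ_{5d} = 2.2% × √5 = 4.919%.
ES multiplier = φ(z)/(1−α) = 0.026674/0.01 = 2.667.
ES = 4.919% × 2.667 = 13.119%; on $150,000,000: $19,678,500.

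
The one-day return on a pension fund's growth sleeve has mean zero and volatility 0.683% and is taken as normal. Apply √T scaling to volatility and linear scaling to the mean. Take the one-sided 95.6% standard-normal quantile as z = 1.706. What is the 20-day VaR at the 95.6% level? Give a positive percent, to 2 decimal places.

5.21%

σ_{20d} = 0.683% × √20 = 3.054%.
VaR = 1.706 × 3.054% = 5.210%.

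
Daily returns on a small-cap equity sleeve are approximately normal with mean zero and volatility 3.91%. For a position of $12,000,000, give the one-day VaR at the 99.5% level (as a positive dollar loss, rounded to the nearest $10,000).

$1,210,000

At 99.5% one-sided, z = 2.576.
VaR = z·σ = 2.576 × 3.91% = 10.072%.
On $12,000,000: 0.10072 × $12,000,000 = $1,208,640.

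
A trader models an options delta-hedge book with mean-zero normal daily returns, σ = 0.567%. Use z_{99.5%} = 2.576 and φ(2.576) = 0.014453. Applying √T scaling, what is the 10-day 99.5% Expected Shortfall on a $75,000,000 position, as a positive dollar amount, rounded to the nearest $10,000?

σ_{10d} = 0.567% × √10 = 1.793%.
ES multiplier = φ(z)/(1−α) = 0.014453/0.005 = 2.891.
ES = 1.793% × 2.891 = 5.184%; on $75,000,000: $3,888,000.

$3,890,000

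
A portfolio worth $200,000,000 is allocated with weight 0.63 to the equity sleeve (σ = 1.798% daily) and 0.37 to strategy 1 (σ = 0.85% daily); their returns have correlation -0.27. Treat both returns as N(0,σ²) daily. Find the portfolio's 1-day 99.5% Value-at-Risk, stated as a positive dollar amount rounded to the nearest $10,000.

σ_p² = 0.63²·1.798² + 0.37²·0.85² + 2·-0.27·0.63·0.37·1.798·0.85 = 1.1896 (%²).
σ_p = √1.1896 = 1.091%.
At 99.5%, z = 2.576.
VaR = 2.576 × 1.091% = 2.810%; on $200,000,000 that is $5,620,000.

$5,620,000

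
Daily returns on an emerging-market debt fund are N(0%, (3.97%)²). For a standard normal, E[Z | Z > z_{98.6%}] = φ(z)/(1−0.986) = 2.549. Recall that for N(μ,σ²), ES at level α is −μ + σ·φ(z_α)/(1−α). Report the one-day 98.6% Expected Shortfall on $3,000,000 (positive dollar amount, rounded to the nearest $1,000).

$304,000

ES = 3.97% × 2.549 = 10.120%.
On $3,000,000: 0.10120 × $3,000,000 = $303,600.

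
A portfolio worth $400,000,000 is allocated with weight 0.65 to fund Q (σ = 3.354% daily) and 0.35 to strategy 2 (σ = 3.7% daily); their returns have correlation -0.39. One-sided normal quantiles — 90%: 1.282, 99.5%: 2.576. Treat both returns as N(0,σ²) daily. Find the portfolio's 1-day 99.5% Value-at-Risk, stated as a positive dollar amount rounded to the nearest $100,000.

σ_p² = 0.65²·3.354² + 0.35²·3.7² + 2·-0.39·0.65·0.35·3.354·3.7 = 4.2277 (%²).
σ_p = √4.2277 = 2.056%.
VaR = 2.576 × 2.056% = 5.296%; on $400,000,000 that is $21,184,000.

$21,200,000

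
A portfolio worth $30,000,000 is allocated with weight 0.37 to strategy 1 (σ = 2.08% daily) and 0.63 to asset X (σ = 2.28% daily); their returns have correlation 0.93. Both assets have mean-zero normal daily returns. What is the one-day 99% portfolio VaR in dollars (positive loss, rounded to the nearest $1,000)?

σ_p² = 0.37²·2.08² + 0.63²·2.28² + 2·0.93·0.37·0.63·2.08·2.28 = 4.7117 (%²).
σ_p = √4.7117 = 2.171%.
At 99%, z = 2.326.
VaR = 2.326 × 2.171% = 5.050%; on $30,000,000 that is $1,515,000.

$1,515,000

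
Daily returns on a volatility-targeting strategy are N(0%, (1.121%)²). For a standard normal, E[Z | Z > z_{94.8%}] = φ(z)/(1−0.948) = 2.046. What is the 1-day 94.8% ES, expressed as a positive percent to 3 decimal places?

2.294%

ES = 1.121% × 2.046 = 2.294%.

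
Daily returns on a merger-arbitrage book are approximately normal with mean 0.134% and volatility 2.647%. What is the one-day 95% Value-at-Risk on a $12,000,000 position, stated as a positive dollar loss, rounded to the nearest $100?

At 95% one-sided, z = 1.645.
VaR = −μ + z·σ = −(0.134%) + 1.645 × 2.647% = 4.220%.
On $12,000,000: 0.04220 × $12,000,000 = $506,400.

$506,400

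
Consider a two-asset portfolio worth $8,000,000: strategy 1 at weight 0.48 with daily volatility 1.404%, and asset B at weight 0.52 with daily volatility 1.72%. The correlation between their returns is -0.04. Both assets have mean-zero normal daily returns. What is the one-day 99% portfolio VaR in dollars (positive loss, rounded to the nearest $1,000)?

σ_p² = 0.48²·1.404² + 0.52²·1.72² + 2·-0.04·0.48·0.52·1.404·1.72 = 1.2059 (%²).
σ_p = √1.2059 = 1.098%.
At 99%, z = 2.326.
VaR = 2.326 × 1.098% = 2.554%; on $8,000,000 that is $204,320.

$204,000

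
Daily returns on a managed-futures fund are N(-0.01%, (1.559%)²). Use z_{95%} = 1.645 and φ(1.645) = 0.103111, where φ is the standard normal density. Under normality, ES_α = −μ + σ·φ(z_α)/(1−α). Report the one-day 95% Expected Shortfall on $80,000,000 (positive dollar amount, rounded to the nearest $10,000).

Tail multiplier: φ(z)/(1−α) = 0.103111 / 0.05 = 2.062.
ES = −(-0.01%) + 1.559% × 2.062 = 3.225%.
On $80,000,000: 0.03225 × $80,000,000 = $2,580,000.

$2,580,000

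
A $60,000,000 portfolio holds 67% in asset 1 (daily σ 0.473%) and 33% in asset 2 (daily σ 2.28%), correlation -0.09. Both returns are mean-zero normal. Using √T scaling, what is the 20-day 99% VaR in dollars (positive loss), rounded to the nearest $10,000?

σ_p = √(0.67²·0.473² + 0.33²·2.28² + 2·-0.09·0.67·0.33·0.473·2.28) = 0.790%.
σ_{20d} = 0.790% × √20 = 3.533%.
z(99%) = 2.326.
VaR = 2.326 × 3.533% = 8.218%; on $60,000,000 that is $4,930,800.

$4,930,000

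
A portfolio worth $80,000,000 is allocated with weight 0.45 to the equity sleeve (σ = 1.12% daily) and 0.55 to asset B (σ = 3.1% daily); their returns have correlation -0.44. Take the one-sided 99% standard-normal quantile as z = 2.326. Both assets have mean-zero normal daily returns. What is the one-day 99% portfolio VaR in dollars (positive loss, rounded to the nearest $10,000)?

σ_p² = 0.45²·1.12² + 0.55²·3.1² + 2·-0.44·0.45·0.55·1.12·3.1 = 2.4048 (%²).
σ_p = √2.4048 = 1.551%.
VaR = 2.326 × 1.551% = 3.608%; on $80,000,000 that is $2,886,400.

$2,890,000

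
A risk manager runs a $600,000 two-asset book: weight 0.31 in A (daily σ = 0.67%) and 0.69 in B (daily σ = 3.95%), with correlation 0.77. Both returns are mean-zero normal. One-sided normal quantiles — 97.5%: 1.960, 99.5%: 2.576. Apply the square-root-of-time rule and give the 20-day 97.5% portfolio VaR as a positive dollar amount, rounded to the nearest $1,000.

σ_p = √(0.31²·0.67² + 0.69²·3.95² + 2·0.77·0.31·0.69·0.67·3.95) = 2.888%.
σ_{20d} = 2.888% × √20 = 12.916%.
VaR = 1.960 × 12.916% = 25.315%; on $600,000 that is $151,890.

$152,000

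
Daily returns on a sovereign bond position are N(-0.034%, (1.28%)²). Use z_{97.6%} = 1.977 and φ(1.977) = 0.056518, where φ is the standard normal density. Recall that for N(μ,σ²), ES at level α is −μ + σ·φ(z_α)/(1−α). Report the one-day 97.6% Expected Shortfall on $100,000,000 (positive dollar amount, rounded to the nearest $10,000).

$3,050,000

Tail multiplier: φ(z)/(1−α) = 0.056518 / 0.024 = 2.355.
ES = −(-0.034%) + 1.28% × 2.355 = 3.048%.
On $100,000,000: 0.03048 × $100,000,000 = $3,048,000.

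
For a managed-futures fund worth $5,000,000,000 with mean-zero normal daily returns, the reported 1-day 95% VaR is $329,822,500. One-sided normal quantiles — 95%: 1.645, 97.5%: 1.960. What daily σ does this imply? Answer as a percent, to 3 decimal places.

4.010%

VaR as a fraction: $329,822,500 / $5,000,000,000 = 6.596%.
σ = VaR / z = 6.596% / 1.645 = 4.010%.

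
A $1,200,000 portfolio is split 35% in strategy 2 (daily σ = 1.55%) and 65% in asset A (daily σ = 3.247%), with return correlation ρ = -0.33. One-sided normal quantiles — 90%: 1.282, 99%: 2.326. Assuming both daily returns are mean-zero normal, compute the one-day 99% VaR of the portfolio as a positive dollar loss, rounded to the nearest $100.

σ_p² = 0.35²·1.55² + 0.65²·3.247² + 2·-0.33·0.35·0.65·1.55·3.247 = 3.9930 (%²).
σ_p = √3.9930 = 1.998%.
VaR = 2.326 × 1.998% = 4.647%; on $1,200,000 that is $55,764.

$55,800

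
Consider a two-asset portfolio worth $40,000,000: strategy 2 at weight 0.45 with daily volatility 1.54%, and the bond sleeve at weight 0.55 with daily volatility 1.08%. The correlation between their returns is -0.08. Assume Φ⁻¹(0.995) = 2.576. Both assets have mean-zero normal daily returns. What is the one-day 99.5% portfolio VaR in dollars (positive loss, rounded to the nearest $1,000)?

$903,000

σ_p² = 0.45²·1.54² + 0.55²·1.08² + 2·-0.08·0.45·0.55·1.54·1.08 = 0.7672 (%²).
σ_p = √0.7672 = 0.876%.
VaR = 2.576 × 0.876% = 2.257%; on $40,000,000 that is $902,800.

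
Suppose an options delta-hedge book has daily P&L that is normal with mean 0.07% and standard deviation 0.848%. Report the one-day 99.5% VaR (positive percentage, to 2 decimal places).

2.11%

At 99.5% one-sided, z = 2.576.
VaR = −μ + z·σ = −(0.07%) + 2.576 × 0.848% = 2.114%.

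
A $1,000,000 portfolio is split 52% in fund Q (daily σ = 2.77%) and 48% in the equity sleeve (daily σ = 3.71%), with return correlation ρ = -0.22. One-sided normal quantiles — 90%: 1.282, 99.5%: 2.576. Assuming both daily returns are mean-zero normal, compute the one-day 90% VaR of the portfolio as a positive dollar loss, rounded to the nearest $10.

σ_p² = 0.52²·2.77² + 0.48²·3.71² + 2·-0.22·0.52·0.48·2.77·3.71 = 4.1174 (%²).
σ_p = √4.1174 = 2.029%.
VaR = 1.282 × 2.029% = 2.601%; on $1,000,000 that is $26,010.

$26,010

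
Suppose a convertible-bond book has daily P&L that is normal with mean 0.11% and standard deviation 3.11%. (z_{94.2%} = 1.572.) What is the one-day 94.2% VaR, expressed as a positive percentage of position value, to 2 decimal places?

4.78%

VaR = −μ + z·σ = −(0.11%) + 1.572 × 3.11% = 4.779%.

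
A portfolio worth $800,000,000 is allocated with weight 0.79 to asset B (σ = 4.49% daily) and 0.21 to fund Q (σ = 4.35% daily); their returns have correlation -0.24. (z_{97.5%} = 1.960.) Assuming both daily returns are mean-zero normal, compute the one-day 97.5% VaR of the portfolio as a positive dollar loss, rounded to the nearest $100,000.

$54,000,000

σ_p² = 0.79²·4.49² + 0.21²·4.35² + 2·-0.24·0.79·0.21·4.49·4.35 = 11.8611 (%²).
σ_p = √11.8611 = 3.444%.
VaR = 1.960 × 3.444% = 6.750%; on $800,000,000 that is $54,000,000.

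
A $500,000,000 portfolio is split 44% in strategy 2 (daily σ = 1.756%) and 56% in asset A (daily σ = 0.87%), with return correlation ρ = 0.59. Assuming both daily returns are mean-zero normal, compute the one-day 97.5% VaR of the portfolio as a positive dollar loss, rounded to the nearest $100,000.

$11,100,000

σ_p² = 0.44²·1.756² + 0.56²·0.87² + 2·0.59·0.44·0.56·1.756·0.87 = 1.2785 (%²).
σ_p = √1.2785 = 1.131%.
At 97.5%, z = 1.960.
VaR = 1.960 × 1.131% = 2.217%; on $500,000,000 that is $11,085,000.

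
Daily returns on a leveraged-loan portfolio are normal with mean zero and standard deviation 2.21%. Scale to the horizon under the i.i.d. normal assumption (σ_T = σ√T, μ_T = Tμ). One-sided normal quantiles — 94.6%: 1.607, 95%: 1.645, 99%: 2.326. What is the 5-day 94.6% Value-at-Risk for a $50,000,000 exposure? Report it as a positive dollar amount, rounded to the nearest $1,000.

$3,971,000

σ_{5d} = 2.21% × √5 = 4.942%.
VaR = 1.607 × 4.942% = 7.942%.
On $50,000,000: 0.07942 × $50,000,000 = $3,971,000.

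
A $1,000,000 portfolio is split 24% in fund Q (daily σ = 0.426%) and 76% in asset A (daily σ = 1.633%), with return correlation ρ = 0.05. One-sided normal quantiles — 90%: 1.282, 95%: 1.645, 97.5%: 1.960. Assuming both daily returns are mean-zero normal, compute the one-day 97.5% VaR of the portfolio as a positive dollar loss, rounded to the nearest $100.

σ_p² = 0.24²·0.426² + 0.76²·1.633² + 2·0.05·0.24·0.76·0.426·1.633 = 1.5634 (%²).
σ_p = √1.5634 = 1.250%.
VaR = 1.960 × 1.250% = 2.450%; on $1,000,000 that is $24,500.

$24,500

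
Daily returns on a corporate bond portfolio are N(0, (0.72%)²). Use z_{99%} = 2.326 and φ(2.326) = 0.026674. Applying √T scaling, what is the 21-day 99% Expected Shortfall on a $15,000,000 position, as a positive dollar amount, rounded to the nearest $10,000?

$1,320,000

σ_{21d} = 0.72% × √21 = 3.299%.
ES multiplier = φ(z)/(1−α) = 0.026674/0.01 = 2.667.
ES = 3.299% × 2.667 = 8.798%; on $15,000,000: $1,319,700.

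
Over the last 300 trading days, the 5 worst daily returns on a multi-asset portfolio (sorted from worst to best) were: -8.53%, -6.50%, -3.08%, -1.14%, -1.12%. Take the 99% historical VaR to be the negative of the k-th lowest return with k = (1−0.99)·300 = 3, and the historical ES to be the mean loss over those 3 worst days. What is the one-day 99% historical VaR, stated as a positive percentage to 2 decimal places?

3.08%

k = 3; the 3rd lowest return is -3.08%, so VaR = 3.08%.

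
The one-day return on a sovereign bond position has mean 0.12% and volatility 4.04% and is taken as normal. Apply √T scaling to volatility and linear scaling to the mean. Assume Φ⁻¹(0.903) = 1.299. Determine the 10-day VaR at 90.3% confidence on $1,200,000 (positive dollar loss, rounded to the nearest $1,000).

$185,000

σ_{10d} = 4.04% × √10 = 12.776%; μ_{10d} = 10 × 0.12% = 1.200%.
VaR = −(1.200%) + 1.299 × 12.776% = 15.396%.
On $1,200,000: 0.15396 × $1,200,000 = $184,752.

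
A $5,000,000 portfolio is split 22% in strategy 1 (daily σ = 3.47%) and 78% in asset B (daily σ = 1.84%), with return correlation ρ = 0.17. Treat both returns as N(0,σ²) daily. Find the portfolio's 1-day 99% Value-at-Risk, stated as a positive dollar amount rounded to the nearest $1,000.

$202,000

σ_p² = 0.22²·3.47² + 0.78²·1.84² + 2·0.17·0.22·0.78·3.47·1.84 = 3.0151 (%²).
σ_p = √3.0151 = 1.736%.
At 99%, z = 2.326.
VaR = 2.326 × 1.736% = 4.038%; on $5,000,000 that is $201,900.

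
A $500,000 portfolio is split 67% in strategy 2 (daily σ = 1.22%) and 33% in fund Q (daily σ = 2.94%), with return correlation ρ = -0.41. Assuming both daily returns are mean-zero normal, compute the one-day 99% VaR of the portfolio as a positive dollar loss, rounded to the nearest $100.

$11,400

σ_p² = 0.67²·1.22² + 0.33²·2.94² + 2·-0.41·0.67·0.33·1.22·2.94 = 0.9591 (%²).
σ_p = √0.9591 = 0.979%.
At 99%, z = 2.326.
VaR = 2.326 × 0.979% = 2.277%; on $500,000 that is $11,385.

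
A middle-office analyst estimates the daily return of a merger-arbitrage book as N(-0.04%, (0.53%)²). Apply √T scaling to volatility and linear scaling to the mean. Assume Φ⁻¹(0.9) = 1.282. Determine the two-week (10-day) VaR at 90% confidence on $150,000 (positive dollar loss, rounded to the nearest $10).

$3,820

σ_{10d} = 0.53% × √10 = 1.676%; μ_{10d} = 10 × -0.04% = -0.400%.
VaR = −(-0.400%) + 1.282 × 1.676% = 2.549%.
On $150,000: 0.02549 × $150,000 = $3,824.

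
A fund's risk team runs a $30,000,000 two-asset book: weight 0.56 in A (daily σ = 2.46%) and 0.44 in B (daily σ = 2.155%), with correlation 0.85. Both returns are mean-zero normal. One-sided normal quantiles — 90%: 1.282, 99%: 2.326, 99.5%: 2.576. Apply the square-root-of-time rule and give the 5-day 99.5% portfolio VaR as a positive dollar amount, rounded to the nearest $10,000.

$3,870,000

σ_p = √(0.56²·2.46² + 0.44²·2.155² + 2·0.85·0.56·0.44·2.46·2.155) = 2.240%.
σ_{5d} = 2.240% × √5 = 5.009%.
VaR = 2.576 × 5.009% = 12.903%; on $30,000,000 that is $3,870,900.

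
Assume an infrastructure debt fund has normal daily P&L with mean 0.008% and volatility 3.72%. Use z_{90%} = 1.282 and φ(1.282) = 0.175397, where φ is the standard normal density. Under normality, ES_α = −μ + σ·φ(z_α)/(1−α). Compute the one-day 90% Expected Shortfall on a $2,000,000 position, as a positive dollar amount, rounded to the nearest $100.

Tail multiplier: φ(z)/(1−α) = 0.175397 / 0.1 = 1.754.
ES = −(0.008%) + 3.72% × 1.754 = 6.517%.
On $2,000,000: 0.06517 × $2,000,000 = $130,340.

$130,300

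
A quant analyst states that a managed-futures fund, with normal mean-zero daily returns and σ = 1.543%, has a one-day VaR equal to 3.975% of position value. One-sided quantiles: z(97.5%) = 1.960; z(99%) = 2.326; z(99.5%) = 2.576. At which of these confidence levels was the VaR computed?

99.5%

Implied z = VaR/σ = 3.975 / 1.543 = 2.576.
This matches z(99.5%) = 2.576.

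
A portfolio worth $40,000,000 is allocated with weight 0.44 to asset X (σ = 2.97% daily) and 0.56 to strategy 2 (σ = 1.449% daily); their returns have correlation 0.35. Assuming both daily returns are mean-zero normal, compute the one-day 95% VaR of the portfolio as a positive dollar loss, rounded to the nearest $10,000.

$1,160,000

σ_p² = 0.44²·2.97² + 0.56²·1.449² + 2·0.35·0.44·0.56·2.97·1.449 = 3.1084 (%²).
σ_p = √3.1084 = 1.763%.
At 95%, z = 1.645.
VaR = 1.645 × 1.763% = 2.900%; on $40,000,000 that is $1,160,000.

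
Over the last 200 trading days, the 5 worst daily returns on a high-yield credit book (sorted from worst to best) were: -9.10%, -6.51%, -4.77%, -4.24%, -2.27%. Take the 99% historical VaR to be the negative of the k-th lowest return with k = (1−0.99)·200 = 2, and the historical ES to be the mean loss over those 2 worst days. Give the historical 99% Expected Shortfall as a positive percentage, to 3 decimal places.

7.805%

The 2 worst returns sum to -15.61%.
ES = −(-15.61%) / 2 = 7.805%.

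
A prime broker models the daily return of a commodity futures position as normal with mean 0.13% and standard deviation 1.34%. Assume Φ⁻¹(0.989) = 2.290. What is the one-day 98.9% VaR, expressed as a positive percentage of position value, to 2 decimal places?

VaR = −μ + z·σ = −(0.13%) + 2.290 × 1.34% = 2.939%.

2.94%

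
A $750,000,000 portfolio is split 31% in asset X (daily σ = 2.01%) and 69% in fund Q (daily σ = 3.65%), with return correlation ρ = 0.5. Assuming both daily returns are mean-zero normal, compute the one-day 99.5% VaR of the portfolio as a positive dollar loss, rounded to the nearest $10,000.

σ_p² = 0.31²·2.01² + 0.69²·3.65² + 2·0.5·0.31·0.69·2.01·3.65 = 8.3004 (%²).
σ_p = √8.3004 = 2.881%.
At 99.5%, z = 2.576.
VaR = 2.576 × 2.881% = 7.421%; on $750,000,000 that is $55,657,500.

$55,660,000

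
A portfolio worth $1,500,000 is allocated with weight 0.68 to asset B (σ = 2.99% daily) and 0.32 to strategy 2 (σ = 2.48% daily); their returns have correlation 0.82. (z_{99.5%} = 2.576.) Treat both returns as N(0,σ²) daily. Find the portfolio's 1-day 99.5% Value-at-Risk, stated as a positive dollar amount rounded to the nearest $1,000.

$105,000

σ_p² = 0.68²·2.99² + 0.32²·2.48² + 2·0.82·0.68·0.32·2.99·2.48 = 7.4099 (%²).
σ_p = √7.4099 = 2.722%.
VaR = 2.576 × 2.722% = 7.012%; on $1,500,000 that is $105,180.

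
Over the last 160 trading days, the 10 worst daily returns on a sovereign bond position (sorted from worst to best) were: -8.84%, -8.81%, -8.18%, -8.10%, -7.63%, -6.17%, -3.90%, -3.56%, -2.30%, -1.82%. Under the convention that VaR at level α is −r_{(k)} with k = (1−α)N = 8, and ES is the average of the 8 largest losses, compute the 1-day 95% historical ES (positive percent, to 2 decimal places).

The 8 worst returns sum to -55.19%.
ES = −(-55.19%) / 8 = 6.89875% ≈ 6.90%.

6.90%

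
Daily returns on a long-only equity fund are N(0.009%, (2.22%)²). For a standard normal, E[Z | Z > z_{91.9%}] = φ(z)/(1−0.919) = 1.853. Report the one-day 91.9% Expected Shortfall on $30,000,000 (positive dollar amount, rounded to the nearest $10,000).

ES = −(0.009%) + 2.22% × 1.853 = 4.105%.
On $30,000,000: 0.04105 × $30,000,000 = $1,231,500.

$1,230,000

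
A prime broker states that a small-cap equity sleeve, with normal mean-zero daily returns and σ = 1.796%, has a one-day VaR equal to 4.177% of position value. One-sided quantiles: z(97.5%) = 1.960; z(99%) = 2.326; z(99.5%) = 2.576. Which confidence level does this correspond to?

Implied z = VaR/σ = 4.177 / 1.796 = 2.326.
This matches z(99%) = 2.326.

99%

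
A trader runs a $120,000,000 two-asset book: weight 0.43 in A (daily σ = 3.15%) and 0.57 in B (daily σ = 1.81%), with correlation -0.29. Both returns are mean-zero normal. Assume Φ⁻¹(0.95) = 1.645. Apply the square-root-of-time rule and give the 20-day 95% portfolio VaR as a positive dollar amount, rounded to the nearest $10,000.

σ_p = √(0.43²·3.15² + 0.57²·1.81² + 2·-0.29·0.43·0.57·3.15·1.81) = 1.445%.
σ_{20d} = 1.445% × √20 = 6.462%.
VaR = 1.645 × 6.462% = 10.630%; on $120,000,000 that is $12,756,000.

$12,760,000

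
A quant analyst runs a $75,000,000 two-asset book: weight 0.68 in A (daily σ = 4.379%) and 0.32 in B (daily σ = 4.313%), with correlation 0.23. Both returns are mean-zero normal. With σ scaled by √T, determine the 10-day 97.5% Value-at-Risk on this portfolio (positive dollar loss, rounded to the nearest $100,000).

$16,500,000

σ_p = √(0.68²·4.379² + 0.32²·4.313² + 2·0.23·0.68·0.32·4.379·4.313) = 3.558%.
σ_{10d} = 3.558% × √10 = 11.251%.
z(97.5%) = 1.960.
VaR = 1.960 × 11.251% = 22.052%; on $75,000,000 that is $16,539,000.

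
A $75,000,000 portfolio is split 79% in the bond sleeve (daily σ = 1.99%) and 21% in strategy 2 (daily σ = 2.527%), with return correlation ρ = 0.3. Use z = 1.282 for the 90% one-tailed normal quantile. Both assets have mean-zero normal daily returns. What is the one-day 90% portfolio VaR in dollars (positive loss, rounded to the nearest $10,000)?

$1,730,000

σ_p² = 0.79²·1.99² + 0.21²·2.527² + 2·0.3·0.79·0.21·1.99·2.527 = 3.2537 (%²).
σ_p = √3.2537 = 1.804%.
VaR = 1.282 × 1.804% = 2.313%; on $75,000,000 that is $1,734,750.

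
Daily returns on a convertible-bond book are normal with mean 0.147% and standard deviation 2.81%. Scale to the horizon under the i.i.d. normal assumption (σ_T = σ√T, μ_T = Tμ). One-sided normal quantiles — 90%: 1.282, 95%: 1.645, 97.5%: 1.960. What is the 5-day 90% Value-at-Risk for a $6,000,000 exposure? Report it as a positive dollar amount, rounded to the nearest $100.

$439,200

σ_{5d} = 2.81% × √5 = 6.283%; μ_{5d} = 5 × 0.147% = 0.735%.
VaR = −(0.735%) + 1.282 × 6.283% = 7.320%.
On $6,000,000: 0.07320 × $6,000,000 = $439,200.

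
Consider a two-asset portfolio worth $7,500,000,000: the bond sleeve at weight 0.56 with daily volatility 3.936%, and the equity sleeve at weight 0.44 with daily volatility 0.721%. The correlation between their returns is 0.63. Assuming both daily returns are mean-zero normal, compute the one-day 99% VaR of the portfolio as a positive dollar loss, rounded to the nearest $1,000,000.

$422,000,000

σ_p² = 0.56²·3.936² + 0.44²·0.721² + 2·0.63·0.56·0.44·3.936·0.721 = 5.8400 (%²).
σ_p = √5.8400 = 2.417%.
At 99%, z = 2.326.
VaR = 2.326 × 2.417% = 5.622%; on $7,500,000,000 that is $421,650,000.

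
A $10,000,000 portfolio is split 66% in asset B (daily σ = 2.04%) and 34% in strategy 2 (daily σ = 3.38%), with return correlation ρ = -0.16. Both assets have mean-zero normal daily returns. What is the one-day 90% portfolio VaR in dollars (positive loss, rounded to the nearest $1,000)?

$208,000

σ_p² = 0.66²·2.04² + 0.34²·3.38² + 2·-0.16·0.66·0.34·2.04·3.38 = 2.6383 (%²).
σ_p = √2.6383 = 1.624%.
At 90%, z = 1.282.
VaR = 1.282 × 1.624% = 2.082%; on $10,000,000 that is $208,200.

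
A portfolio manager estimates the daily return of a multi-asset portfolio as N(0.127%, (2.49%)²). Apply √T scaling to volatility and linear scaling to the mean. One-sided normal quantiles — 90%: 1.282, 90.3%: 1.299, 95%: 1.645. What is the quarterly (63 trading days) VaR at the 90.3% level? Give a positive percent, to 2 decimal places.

σ_{63d} = 2.49% × √63 = 19.764%; μ_{63d} = 63 × 0.127% = 8.001%.
VaR = −(8.001%) + 1.299 × 19.764% = 17.672%.

17.67%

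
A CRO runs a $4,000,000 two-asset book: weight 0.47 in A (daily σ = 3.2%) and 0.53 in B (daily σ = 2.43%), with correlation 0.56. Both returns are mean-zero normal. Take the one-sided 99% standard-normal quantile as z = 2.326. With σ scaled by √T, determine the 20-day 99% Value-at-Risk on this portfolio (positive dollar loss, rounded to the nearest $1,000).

σ_p = √(0.47²·3.2² + 0.53²·2.43² + 2·0.56·0.47·0.53·3.2·2.43) = 2.468%.
σ_{20d} = 2.468% × √20 = 11.037%.
VaR = 2.326 × 11.037% = 25.672%; on $4,000,000 that is $1,026,880.

$1,027,000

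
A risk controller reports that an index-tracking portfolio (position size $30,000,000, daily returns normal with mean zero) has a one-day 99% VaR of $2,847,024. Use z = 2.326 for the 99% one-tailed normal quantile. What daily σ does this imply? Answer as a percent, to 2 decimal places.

VaR as a fraction: $2,847,024 / $30,000,000 = 9.490%.
σ = VaR / z = 9.490% / 2.326 = 4.080%.

4.08%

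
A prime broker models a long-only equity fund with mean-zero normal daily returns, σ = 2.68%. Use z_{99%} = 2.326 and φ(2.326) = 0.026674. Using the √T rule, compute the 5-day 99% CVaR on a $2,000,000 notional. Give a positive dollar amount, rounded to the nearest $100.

$319,700

σ_{5d} = 2.68% × √5 = 5.993%.
ES multiplier = φ(z)/(1−α) = 0.026674/0.01 = 2.667.
ES = 5.993% × 2.667 = 15.983%; on $2,000,000: $319,660.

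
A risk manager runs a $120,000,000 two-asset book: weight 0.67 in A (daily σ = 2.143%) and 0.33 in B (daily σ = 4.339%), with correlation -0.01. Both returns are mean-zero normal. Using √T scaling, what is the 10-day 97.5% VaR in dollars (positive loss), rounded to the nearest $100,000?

$15,000,000

σ_p = √(0.67²·2.143² + 0.33²·4.339² + 2·-0.01·0.67·0.33·2.143·4.339) = 2.018%.
σ_{10d} = 2.018% × √10 = 6.381%.
z(97.5%) = 1.960.
VaR = 1.960 × 6.381% = 12.507%; on $120,000,000 that is $15,008,400.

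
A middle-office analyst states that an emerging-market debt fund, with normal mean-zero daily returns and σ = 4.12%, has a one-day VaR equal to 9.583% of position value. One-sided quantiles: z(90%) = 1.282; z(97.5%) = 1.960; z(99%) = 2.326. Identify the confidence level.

Implied z = VaR/σ = 9.583 / 4.12 = 2.326.
This matches z(99%) = 2.326.

99%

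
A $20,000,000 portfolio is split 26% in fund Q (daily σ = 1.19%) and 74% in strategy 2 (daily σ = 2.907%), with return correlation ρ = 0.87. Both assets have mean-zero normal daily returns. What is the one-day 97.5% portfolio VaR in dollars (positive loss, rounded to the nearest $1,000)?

$951,000

σ_p² = 0.26²·1.19² + 0.74²·2.907² + 2·0.87·0.26·0.74·1.19·2.907 = 5.8814 (%²).
σ_p = √5.8814 = 2.425%.
At 97.5%, z = 1.960.
VaR = 1.960 × 2.425% = 4.753%; on $20,000,000 that is $950,600.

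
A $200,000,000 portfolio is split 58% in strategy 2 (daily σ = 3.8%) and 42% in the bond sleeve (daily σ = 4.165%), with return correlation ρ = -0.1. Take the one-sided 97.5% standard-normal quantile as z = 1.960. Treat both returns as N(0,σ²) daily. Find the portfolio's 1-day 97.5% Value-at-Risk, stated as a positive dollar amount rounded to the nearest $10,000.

$10,480,000

σ_p² = 0.58²·3.8² + 0.42²·4.165² + 2·-0.1·0.58·0.42·3.8·4.165 = 7.1466 (%²).
σ_p = √7.1466 = 2.673%.
VaR = 1.960 × 2.673% = 5.239%; on $200,000,000 that is $10,478,000.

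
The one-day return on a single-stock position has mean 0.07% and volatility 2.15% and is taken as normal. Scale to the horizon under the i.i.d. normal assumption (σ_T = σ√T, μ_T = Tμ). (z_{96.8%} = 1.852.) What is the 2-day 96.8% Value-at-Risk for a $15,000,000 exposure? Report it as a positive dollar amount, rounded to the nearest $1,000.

$824,000

σ_{2d} = 2.15% × √2 = 3.041%; μ_{2d} = 2 × 0.07% = 0.140%.
VaR = −(0.140%) + 1.852 × 3.041% = 5.492%.
On $15,000,000: 0.05492 × $15,000,000 = $823,800.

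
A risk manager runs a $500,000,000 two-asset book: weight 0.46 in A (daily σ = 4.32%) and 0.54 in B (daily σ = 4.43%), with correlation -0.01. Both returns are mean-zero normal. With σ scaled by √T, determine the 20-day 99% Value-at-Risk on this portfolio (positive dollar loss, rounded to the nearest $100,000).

$161,000,000

σ_p = √(0.46²·4.32² + 0.54²·4.43² + 2·-0.01·0.46·0.54·4.32·4.43) = 3.095%.
σ_{20d} = 3.095% × √20 = 13.841%.
z(99%) = 2.326.
VaR = 2.326 × 13.841% = 32.194%; on $500,000,000 that is $160,970,000.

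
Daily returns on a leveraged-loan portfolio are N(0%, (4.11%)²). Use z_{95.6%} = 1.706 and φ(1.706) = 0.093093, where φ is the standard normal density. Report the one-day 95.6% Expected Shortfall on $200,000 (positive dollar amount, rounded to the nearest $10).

$17,390

Tail multiplier: φ(z)/(1−α) = 0.093093 / 0.044 = 2.116.
ES = 4.11% × 2.116 = 8.697%.
On $200,000: 0.08697 × $200,000 = $17,394.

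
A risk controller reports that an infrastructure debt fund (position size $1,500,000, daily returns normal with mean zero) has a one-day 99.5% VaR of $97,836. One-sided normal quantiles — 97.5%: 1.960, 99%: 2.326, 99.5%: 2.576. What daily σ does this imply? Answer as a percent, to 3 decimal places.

VaR as a fraction: $97,836 / $1,500,000 = 6.522%.
σ = VaR / z = 6.522% / 2.576 = 2.532%.

2.532%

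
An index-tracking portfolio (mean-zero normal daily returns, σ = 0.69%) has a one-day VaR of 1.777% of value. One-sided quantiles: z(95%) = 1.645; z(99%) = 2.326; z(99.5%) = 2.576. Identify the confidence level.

Implied z = VaR/σ = 1.777 / 0.69 = 2.575.
This matches z(99.5%) = 2.576.

99.5%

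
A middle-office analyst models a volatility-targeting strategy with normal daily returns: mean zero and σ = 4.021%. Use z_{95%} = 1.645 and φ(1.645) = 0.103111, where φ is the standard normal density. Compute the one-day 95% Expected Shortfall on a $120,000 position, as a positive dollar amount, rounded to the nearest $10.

$9,950

Tail multiplier: φ(z)/(1−α) = 0.103111 / 0.05 = 2.062.
ES = 4.021% × 2.062 = 8.291%.
On $120,000: 0.08291 × $120,000 = $9,949.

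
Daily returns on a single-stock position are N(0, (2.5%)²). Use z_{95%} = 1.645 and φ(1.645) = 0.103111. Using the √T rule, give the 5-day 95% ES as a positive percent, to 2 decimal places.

σ_{5d} = 2.5% × √5 = 5.590%.
ES multiplier = φ(z)/(1−α) = 0.103111/0.05 = 2.062.
ES = 5.590% × 2.062 = 11.527%.

11.53%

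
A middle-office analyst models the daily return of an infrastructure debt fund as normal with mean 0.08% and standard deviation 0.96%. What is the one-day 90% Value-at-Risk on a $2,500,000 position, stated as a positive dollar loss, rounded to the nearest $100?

At 90% one-sided, z = 1.282.
VaR = −μ + z·σ = −(0.08%) + 1.282 × 0.96% = 1.151%.
On $2,500,000: 0.01151 × $2,500,000 = $28,775.

$28,800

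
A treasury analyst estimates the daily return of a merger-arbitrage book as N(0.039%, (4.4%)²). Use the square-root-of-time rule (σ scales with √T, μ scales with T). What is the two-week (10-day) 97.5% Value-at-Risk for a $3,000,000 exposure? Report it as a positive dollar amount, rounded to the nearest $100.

$806,400

At 97.5%, z = 1.960.
σ_{10d} = 4.4% × √10 = 13.914%; μ_{10d} = 10 × 0.039% = 0.390%.
VaR = −(0.390%) + 1.960 × 13.914% = 26.881%.
On $3,000,000: 0.26881 × $3,000,000 = $806,430.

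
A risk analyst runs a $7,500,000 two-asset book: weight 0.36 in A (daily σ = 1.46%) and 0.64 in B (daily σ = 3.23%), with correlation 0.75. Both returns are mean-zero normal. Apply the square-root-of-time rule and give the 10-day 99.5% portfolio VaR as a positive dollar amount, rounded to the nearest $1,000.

σ_p = √(0.36²·1.46² + 0.64²·3.23² + 2·0.75·0.36·0.64·1.46·3.23) = 2.486%.
σ_{10d} = 2.486% × √10 = 7.861%.
z(99.5%) = 2.576.
VaR = 2.576 × 7.861% = 20.250%; on $7,500,000 that is $1,518,750.

$1,519,000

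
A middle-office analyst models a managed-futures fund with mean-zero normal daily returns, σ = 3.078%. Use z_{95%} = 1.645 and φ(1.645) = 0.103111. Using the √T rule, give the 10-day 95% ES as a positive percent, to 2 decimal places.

σ_{10d} = 3.078% × √10 = 9.733%.
ES multiplier = φ(z)/(1−α) = 0.103111/0.05 = 2.062.
ES = 9.733% × 2.062 = 20.069%.

20.07%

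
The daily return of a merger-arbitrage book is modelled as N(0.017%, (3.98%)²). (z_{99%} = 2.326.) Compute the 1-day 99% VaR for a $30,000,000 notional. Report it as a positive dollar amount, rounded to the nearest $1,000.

$2,772,000

VaR = −μ + z·σ = −(0.017%) + 2.326 × 3.98% = 9.240%.
On $30,000,000: 0.09240 × $30,000,000 = $2,772,000.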